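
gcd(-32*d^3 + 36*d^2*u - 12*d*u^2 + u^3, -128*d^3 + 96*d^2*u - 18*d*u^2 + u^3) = 16*d^2 - 10*d*u + u^2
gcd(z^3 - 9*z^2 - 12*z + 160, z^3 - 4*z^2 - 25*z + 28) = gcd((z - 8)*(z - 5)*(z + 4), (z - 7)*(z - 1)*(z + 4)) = z + 4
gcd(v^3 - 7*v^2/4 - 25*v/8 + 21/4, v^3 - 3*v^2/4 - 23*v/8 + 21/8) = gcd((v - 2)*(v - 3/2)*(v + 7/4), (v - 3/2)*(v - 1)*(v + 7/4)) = v^2 + v/4 - 21/8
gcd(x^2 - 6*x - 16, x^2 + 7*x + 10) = x + 2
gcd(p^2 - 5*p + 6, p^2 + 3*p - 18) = p - 3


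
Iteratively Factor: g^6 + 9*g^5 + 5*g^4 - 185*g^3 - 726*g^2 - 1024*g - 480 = (g + 4)*(g^5 + 5*g^4 - 15*g^3 - 125*g^2 - 226*g - 120) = (g - 5)*(g + 4)*(g^4 + 10*g^3 + 35*g^2 + 50*g + 24) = (g - 5)*(g + 4)^2*(g^3 + 6*g^2 + 11*g + 6) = (g - 5)*(g + 2)*(g + 4)^2*(g^2 + 4*g + 3) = (g - 5)*(g + 2)*(g + 3)*(g + 4)^2*(g + 1)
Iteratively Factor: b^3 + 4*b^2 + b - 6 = (b - 1)*(b^2 + 5*b + 6) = (b - 1)*(b + 2)*(b + 3)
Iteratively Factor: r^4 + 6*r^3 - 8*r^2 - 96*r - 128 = (r + 4)*(r^3 + 2*r^2 - 16*r - 32) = (r + 2)*(r + 4)*(r^2 - 16) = (r + 2)*(r + 4)^2*(r - 4)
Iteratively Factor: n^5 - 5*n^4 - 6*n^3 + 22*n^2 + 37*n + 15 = (n + 1)*(n^4 - 6*n^3 + 22*n + 15) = (n - 3)*(n + 1)*(n^3 - 3*n^2 - 9*n - 5) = (n - 5)*(n - 3)*(n + 1)*(n^2 + 2*n + 1) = (n - 5)*(n - 3)*(n + 1)^2*(n + 1)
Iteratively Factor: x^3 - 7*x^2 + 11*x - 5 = (x - 1)*(x^2 - 6*x + 5) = (x - 5)*(x - 1)*(x - 1)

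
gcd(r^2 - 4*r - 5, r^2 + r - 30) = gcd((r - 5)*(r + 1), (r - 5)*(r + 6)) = r - 5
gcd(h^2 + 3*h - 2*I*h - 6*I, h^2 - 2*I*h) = h - 2*I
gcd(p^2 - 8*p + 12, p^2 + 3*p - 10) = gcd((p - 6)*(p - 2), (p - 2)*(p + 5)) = p - 2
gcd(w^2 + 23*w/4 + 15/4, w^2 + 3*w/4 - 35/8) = 1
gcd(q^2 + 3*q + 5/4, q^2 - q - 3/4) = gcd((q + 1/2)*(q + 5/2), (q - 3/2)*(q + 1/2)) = q + 1/2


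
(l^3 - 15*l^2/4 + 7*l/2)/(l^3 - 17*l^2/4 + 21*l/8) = 2*(4*l^2 - 15*l + 14)/(8*l^2 - 34*l + 21)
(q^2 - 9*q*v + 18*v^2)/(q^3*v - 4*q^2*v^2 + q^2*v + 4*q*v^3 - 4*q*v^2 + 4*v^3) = (q^2 - 9*q*v + 18*v^2)/(v*(q^3 - 4*q^2*v + q^2 + 4*q*v^2 - 4*q*v + 4*v^2))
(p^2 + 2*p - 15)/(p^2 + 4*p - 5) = (p - 3)/(p - 1)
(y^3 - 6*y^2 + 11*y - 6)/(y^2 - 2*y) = y - 4 + 3/y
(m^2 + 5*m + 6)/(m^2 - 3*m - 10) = (m + 3)/(m - 5)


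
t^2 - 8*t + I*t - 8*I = (t - 8)*(t + I)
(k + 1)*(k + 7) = k^2 + 8*k + 7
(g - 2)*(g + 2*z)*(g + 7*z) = g^3 + 9*g^2*z - 2*g^2 + 14*g*z^2 - 18*g*z - 28*z^2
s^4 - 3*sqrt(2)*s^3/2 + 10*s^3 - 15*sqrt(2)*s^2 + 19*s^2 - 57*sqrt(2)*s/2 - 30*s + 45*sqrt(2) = (s - 1)*(s + 5)*(s + 6)*(s - 3*sqrt(2)/2)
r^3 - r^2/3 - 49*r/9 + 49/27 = (r - 7/3)*(r - 1/3)*(r + 7/3)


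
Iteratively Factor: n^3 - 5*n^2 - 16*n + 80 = (n - 5)*(n^2 - 16) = (n - 5)*(n - 4)*(n + 4)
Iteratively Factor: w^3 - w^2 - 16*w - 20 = (w - 5)*(w^2 + 4*w + 4) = (w - 5)*(w + 2)*(w + 2)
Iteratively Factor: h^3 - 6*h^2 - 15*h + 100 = (h + 4)*(h^2 - 10*h + 25) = (h - 5)*(h + 4)*(h - 5)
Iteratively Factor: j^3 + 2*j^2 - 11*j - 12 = (j + 4)*(j^2 - 2*j - 3) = (j + 1)*(j + 4)*(j - 3)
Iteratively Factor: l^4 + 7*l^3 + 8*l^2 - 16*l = (l + 4)*(l^3 + 3*l^2 - 4*l) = (l - 1)*(l + 4)*(l^2 + 4*l) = l*(l - 1)*(l + 4)*(l + 4)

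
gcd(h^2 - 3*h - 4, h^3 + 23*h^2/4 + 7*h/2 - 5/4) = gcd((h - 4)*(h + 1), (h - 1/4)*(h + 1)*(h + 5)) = h + 1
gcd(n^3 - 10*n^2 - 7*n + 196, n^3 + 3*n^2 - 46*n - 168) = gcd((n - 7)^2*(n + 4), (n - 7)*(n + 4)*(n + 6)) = n^2 - 3*n - 28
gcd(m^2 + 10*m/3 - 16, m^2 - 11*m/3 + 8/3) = m - 8/3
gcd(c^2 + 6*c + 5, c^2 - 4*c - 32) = 1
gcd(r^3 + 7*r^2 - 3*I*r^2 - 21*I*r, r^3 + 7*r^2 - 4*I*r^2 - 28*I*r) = r^2 + 7*r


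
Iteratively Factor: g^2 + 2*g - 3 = (g + 3)*(g - 1)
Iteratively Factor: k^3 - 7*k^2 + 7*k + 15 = (k - 5)*(k^2 - 2*k - 3) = (k - 5)*(k + 1)*(k - 3)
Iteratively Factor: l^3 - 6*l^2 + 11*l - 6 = (l - 2)*(l^2 - 4*l + 3) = (l - 3)*(l - 2)*(l - 1)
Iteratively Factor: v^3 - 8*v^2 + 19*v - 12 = (v - 3)*(v^2 - 5*v + 4) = (v - 3)*(v - 1)*(v - 4)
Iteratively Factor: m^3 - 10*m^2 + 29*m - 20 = (m - 1)*(m^2 - 9*m + 20) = (m - 5)*(m - 1)*(m - 4)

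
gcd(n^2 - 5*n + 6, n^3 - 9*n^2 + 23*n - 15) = n - 3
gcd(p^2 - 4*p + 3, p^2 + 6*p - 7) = p - 1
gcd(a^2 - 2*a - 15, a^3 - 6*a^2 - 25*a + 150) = a - 5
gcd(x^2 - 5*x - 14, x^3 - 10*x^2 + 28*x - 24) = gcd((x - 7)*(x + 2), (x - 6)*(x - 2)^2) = 1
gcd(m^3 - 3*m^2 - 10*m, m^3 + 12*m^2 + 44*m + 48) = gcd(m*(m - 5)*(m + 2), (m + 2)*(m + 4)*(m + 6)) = m + 2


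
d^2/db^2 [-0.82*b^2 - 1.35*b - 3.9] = -1.64000000000000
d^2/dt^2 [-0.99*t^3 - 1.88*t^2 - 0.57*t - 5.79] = -5.94*t - 3.76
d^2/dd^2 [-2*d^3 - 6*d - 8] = -12*d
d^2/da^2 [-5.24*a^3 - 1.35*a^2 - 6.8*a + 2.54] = -31.44*a - 2.7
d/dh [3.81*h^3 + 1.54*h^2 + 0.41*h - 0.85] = 11.43*h^2 + 3.08*h + 0.41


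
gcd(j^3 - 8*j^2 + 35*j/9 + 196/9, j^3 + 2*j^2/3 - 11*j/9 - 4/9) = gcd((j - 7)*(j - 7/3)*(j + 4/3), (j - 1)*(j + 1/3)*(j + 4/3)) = j + 4/3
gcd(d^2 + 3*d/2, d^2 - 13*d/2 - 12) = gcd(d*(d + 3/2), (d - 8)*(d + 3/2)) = d + 3/2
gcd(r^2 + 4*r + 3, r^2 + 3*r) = r + 3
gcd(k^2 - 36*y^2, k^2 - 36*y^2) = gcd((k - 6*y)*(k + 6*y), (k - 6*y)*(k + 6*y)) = -k^2 + 36*y^2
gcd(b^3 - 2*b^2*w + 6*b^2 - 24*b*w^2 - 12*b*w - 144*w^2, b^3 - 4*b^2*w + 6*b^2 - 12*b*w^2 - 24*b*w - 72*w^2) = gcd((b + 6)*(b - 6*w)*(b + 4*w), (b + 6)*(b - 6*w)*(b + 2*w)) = -b^2 + 6*b*w - 6*b + 36*w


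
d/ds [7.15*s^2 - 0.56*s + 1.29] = 14.3*s - 0.56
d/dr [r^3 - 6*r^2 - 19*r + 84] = 3*r^2 - 12*r - 19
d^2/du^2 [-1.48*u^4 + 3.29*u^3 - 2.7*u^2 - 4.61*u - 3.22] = -17.76*u^2 + 19.74*u - 5.4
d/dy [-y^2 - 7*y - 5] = -2*y - 7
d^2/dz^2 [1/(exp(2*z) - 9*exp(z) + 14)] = ((9 - 4*exp(z))*(exp(2*z) - 9*exp(z) + 14) + 2*(2*exp(z) - 9)^2*exp(z))*exp(z)/(exp(2*z) - 9*exp(z) + 14)^3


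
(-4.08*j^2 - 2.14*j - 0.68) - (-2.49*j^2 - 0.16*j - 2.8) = -1.59*j^2 - 1.98*j + 2.12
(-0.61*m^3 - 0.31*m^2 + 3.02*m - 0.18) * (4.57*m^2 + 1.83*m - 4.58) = -2.7877*m^5 - 2.533*m^4 + 16.0279*m^3 + 6.1238*m^2 - 14.161*m + 0.8244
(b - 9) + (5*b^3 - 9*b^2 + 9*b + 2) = 5*b^3 - 9*b^2 + 10*b - 7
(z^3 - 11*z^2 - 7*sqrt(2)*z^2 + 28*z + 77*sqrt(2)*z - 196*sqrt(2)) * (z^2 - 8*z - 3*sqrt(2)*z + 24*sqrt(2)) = z^5 - 19*z^4 - 10*sqrt(2)*z^4 + 158*z^3 + 190*sqrt(2)*z^3 - 1160*sqrt(2)*z^2 - 1022*z^2 + 2240*sqrt(2)*z + 4872*z - 9408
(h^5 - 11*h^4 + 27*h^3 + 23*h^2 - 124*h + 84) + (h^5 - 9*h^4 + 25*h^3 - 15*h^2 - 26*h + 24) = 2*h^5 - 20*h^4 + 52*h^3 + 8*h^2 - 150*h + 108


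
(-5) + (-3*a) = -3*a - 5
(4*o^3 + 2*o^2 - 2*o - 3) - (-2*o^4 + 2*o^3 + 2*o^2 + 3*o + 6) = 2*o^4 + 2*o^3 - 5*o - 9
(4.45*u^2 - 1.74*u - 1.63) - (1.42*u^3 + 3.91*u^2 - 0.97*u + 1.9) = -1.42*u^3 + 0.54*u^2 - 0.77*u - 3.53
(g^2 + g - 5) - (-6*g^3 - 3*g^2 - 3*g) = 6*g^3 + 4*g^2 + 4*g - 5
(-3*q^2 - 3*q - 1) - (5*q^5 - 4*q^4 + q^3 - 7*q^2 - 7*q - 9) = -5*q^5 + 4*q^4 - q^3 + 4*q^2 + 4*q + 8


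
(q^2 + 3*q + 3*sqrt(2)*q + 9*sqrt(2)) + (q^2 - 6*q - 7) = 2*q^2 - 3*q + 3*sqrt(2)*q - 7 + 9*sqrt(2)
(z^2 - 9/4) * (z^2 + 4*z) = z^4 + 4*z^3 - 9*z^2/4 - 9*z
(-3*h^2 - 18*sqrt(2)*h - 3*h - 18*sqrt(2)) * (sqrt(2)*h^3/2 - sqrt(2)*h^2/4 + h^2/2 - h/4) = -3*sqrt(2)*h^5/2 - 39*h^4/2 - 3*sqrt(2)*h^4/4 - 33*sqrt(2)*h^3/4 - 39*h^3/4 - 9*sqrt(2)*h^2/2 + 39*h^2/4 + 9*sqrt(2)*h/2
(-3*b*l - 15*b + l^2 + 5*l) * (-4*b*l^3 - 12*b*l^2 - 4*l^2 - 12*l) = 12*b^2*l^4 + 96*b^2*l^3 + 180*b^2*l^2 - 4*b*l^5 - 32*b*l^4 - 48*b*l^3 + 96*b*l^2 + 180*b*l - 4*l^4 - 32*l^3 - 60*l^2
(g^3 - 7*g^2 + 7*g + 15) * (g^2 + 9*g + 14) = g^5 + 2*g^4 - 42*g^3 - 20*g^2 + 233*g + 210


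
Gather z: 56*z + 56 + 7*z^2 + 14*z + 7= 7*z^2 + 70*z + 63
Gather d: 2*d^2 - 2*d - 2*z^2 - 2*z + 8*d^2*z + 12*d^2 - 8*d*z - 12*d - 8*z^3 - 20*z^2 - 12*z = d^2*(8*z + 14) + d*(-8*z - 14) - 8*z^3 - 22*z^2 - 14*z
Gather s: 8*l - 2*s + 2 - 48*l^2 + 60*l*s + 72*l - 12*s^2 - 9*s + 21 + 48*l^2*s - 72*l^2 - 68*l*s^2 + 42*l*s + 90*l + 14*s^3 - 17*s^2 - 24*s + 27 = -120*l^2 + 170*l + 14*s^3 + s^2*(-68*l - 29) + s*(48*l^2 + 102*l - 35) + 50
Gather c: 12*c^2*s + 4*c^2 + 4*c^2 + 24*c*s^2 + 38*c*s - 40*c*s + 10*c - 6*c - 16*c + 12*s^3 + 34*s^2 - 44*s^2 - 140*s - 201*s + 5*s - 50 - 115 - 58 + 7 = c^2*(12*s + 8) + c*(24*s^2 - 2*s - 12) + 12*s^3 - 10*s^2 - 336*s - 216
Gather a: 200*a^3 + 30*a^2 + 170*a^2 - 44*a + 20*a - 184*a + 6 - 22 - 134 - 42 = 200*a^3 + 200*a^2 - 208*a - 192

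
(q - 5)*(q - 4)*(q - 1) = q^3 - 10*q^2 + 29*q - 20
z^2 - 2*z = z*(z - 2)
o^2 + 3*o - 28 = (o - 4)*(o + 7)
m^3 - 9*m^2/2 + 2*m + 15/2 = (m - 3)*(m - 5/2)*(m + 1)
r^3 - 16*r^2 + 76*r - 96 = (r - 8)*(r - 6)*(r - 2)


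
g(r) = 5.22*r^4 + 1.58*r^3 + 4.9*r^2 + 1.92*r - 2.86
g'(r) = 20.88*r^3 + 4.74*r^2 + 9.8*r + 1.92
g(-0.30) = -3.00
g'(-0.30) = -1.16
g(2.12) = 143.73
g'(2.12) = 242.95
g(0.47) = -0.46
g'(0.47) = 9.74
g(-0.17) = -3.05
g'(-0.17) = 0.29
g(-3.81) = 1073.51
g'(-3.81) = -1121.41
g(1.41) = 34.65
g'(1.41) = 83.69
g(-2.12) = 105.48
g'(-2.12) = -196.50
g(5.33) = 4598.70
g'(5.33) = 3350.45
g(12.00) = 111697.94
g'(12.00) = 36882.72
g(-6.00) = 6585.86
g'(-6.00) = -4396.32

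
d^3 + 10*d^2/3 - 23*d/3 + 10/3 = (d - 1)*(d - 2/3)*(d + 5)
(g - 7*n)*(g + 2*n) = g^2 - 5*g*n - 14*n^2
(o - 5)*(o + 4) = o^2 - o - 20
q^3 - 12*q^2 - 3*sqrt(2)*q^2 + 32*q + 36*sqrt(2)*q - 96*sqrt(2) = (q - 8)*(q - 4)*(q - 3*sqrt(2))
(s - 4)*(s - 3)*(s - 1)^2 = s^4 - 9*s^3 + 27*s^2 - 31*s + 12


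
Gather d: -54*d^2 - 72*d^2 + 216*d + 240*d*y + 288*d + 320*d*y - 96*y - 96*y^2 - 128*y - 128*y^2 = -126*d^2 + d*(560*y + 504) - 224*y^2 - 224*y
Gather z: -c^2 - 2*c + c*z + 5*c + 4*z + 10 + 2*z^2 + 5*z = -c^2 + 3*c + 2*z^2 + z*(c + 9) + 10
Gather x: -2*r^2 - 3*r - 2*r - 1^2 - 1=-2*r^2 - 5*r - 2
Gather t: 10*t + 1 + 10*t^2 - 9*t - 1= 10*t^2 + t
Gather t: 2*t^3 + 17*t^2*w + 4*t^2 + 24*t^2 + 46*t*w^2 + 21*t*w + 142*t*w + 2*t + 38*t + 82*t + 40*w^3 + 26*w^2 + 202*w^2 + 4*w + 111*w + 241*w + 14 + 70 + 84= 2*t^3 + t^2*(17*w + 28) + t*(46*w^2 + 163*w + 122) + 40*w^3 + 228*w^2 + 356*w + 168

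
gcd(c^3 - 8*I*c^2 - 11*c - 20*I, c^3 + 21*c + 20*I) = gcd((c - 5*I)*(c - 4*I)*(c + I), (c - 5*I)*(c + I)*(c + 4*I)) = c^2 - 4*I*c + 5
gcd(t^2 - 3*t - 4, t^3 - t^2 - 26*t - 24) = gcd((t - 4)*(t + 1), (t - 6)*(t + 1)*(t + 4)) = t + 1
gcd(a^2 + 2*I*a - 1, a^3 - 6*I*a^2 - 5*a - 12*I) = a + I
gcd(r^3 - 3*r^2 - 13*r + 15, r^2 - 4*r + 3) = r - 1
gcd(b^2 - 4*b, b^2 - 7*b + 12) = b - 4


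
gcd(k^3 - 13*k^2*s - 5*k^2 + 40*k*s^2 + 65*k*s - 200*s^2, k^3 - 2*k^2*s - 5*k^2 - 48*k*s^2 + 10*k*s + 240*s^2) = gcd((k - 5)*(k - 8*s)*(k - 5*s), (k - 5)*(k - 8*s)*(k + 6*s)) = -k^2 + 8*k*s + 5*k - 40*s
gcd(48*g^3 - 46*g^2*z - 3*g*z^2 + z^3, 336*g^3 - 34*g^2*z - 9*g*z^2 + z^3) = -48*g^2 - 2*g*z + z^2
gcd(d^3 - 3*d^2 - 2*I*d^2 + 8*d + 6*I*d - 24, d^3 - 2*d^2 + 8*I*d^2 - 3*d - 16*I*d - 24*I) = d - 3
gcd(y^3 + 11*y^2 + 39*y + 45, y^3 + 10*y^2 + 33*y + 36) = y^2 + 6*y + 9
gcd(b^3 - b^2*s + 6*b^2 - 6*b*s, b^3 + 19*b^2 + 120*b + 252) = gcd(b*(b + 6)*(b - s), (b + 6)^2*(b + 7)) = b + 6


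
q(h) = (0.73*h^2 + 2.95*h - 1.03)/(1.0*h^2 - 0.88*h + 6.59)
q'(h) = (0.88 - 2.0*h)*(0.73*h^2 + 2.95*h - 1.03)/(1.0*h^2 - 0.88*h + 6.59)^2 + (1.46*h + 2.95)/(1.0*h^2 - 0.88*h + 6.59)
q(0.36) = 0.02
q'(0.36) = 0.54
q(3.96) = 1.18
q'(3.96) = 0.02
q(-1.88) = -0.34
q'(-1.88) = -0.12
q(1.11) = 0.46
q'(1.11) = 0.58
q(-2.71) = -0.22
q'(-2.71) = -0.15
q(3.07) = 1.12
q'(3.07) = 0.12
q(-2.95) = -0.19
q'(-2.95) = -0.15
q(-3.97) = -0.05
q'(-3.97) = -0.13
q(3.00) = 1.11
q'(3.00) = 0.13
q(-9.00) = 0.33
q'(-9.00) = -0.04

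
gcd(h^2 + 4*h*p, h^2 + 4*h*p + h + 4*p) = h + 4*p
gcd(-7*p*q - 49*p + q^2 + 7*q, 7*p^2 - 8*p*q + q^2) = 7*p - q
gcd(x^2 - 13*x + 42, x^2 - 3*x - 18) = x - 6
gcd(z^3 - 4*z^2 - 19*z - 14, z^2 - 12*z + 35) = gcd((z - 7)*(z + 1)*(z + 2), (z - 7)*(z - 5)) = z - 7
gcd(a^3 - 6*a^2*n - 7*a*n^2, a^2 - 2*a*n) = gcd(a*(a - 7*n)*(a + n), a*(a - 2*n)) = a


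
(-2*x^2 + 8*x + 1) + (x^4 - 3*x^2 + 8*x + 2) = x^4 - 5*x^2 + 16*x + 3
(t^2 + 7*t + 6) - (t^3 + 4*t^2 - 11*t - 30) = -t^3 - 3*t^2 + 18*t + 36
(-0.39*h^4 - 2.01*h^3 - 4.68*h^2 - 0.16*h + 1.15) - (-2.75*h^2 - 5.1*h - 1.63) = -0.39*h^4 - 2.01*h^3 - 1.93*h^2 + 4.94*h + 2.78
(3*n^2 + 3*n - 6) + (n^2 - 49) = 4*n^2 + 3*n - 55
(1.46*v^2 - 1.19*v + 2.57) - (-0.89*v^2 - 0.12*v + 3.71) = 2.35*v^2 - 1.07*v - 1.14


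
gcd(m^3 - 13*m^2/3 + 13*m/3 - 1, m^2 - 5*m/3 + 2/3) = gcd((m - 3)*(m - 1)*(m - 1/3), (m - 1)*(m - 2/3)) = m - 1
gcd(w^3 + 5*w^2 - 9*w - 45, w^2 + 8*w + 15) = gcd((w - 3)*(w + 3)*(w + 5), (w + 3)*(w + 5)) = w^2 + 8*w + 15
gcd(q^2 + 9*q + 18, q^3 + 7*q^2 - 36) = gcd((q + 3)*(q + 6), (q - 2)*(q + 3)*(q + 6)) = q^2 + 9*q + 18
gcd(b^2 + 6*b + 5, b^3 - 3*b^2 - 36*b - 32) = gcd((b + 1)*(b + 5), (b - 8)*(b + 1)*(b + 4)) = b + 1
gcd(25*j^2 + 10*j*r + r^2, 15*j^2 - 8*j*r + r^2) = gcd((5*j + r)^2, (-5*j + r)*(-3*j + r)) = 1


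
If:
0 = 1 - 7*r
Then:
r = 1/7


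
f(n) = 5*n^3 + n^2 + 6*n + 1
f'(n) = 15*n^2 + 2*n + 6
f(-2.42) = -78.53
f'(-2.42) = 89.01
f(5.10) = 720.86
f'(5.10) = 406.35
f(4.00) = 361.00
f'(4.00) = 254.00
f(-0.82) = -6.00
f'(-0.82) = 14.45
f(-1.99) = -46.38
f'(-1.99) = 61.42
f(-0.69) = -4.31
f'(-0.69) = 11.76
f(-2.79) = -116.54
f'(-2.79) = 117.18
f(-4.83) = -568.04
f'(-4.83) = 346.27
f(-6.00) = -1079.00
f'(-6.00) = 534.00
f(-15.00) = -16739.00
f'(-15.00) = 3351.00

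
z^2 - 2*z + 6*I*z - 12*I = (z - 2)*(z + 6*I)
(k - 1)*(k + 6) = k^2 + 5*k - 6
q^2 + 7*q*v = q*(q + 7*v)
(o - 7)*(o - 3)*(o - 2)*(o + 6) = o^4 - 6*o^3 - 31*o^2 + 204*o - 252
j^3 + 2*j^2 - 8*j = j*(j - 2)*(j + 4)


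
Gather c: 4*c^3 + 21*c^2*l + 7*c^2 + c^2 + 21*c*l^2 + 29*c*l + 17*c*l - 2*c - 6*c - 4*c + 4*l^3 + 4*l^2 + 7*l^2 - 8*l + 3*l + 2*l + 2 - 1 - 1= 4*c^3 + c^2*(21*l + 8) + c*(21*l^2 + 46*l - 12) + 4*l^3 + 11*l^2 - 3*l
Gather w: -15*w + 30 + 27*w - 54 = 12*w - 24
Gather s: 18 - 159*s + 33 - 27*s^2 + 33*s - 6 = -27*s^2 - 126*s + 45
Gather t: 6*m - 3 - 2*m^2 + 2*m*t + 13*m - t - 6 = -2*m^2 + 19*m + t*(2*m - 1) - 9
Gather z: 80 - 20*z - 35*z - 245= -55*z - 165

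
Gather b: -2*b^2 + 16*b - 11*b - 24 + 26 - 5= -2*b^2 + 5*b - 3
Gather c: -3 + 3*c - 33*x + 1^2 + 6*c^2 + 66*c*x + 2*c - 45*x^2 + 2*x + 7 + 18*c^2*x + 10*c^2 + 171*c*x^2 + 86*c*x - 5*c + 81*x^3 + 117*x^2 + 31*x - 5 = c^2*(18*x + 16) + c*(171*x^2 + 152*x) + 81*x^3 + 72*x^2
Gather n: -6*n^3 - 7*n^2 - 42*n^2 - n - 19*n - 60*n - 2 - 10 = -6*n^3 - 49*n^2 - 80*n - 12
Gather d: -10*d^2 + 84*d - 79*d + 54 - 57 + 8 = -10*d^2 + 5*d + 5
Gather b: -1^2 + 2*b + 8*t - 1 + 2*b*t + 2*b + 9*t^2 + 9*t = b*(2*t + 4) + 9*t^2 + 17*t - 2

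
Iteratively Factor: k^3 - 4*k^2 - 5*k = (k + 1)*(k^2 - 5*k) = (k - 5)*(k + 1)*(k)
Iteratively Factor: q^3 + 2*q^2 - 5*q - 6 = (q + 3)*(q^2 - q - 2) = (q - 2)*(q + 3)*(q + 1)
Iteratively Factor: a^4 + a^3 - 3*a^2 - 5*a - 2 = (a + 1)*(a^3 - 3*a - 2) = (a + 1)^2*(a^2 - a - 2) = (a - 2)*(a + 1)^2*(a + 1)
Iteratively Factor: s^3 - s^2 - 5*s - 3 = (s - 3)*(s^2 + 2*s + 1) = (s - 3)*(s + 1)*(s + 1)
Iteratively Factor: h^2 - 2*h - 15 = (h + 3)*(h - 5)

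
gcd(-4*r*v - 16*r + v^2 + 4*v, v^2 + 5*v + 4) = v + 4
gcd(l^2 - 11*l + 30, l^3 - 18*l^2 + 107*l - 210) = l^2 - 11*l + 30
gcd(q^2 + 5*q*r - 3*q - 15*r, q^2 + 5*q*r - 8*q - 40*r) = q + 5*r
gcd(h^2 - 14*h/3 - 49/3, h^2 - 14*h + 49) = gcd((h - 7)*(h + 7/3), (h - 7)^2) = h - 7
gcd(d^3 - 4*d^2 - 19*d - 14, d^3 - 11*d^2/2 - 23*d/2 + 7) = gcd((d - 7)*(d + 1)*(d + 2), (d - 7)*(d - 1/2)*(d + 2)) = d^2 - 5*d - 14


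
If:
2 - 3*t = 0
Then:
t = 2/3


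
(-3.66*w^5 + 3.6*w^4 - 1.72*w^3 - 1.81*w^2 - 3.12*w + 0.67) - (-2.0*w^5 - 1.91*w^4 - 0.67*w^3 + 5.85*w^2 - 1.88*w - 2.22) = -1.66*w^5 + 5.51*w^4 - 1.05*w^3 - 7.66*w^2 - 1.24*w + 2.89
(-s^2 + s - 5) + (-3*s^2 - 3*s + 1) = -4*s^2 - 2*s - 4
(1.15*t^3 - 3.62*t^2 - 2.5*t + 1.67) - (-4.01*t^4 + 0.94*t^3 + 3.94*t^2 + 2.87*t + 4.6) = 4.01*t^4 + 0.21*t^3 - 7.56*t^2 - 5.37*t - 2.93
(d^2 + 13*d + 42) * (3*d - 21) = 3*d^3 + 18*d^2 - 147*d - 882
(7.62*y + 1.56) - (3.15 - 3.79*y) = 11.41*y - 1.59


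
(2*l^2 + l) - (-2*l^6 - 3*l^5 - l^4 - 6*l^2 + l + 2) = 2*l^6 + 3*l^5 + l^4 + 8*l^2 - 2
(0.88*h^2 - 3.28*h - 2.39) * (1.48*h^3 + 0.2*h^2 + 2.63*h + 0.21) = 1.3024*h^5 - 4.6784*h^4 - 1.8788*h^3 - 8.9196*h^2 - 6.9745*h - 0.5019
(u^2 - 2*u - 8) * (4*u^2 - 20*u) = 4*u^4 - 28*u^3 + 8*u^2 + 160*u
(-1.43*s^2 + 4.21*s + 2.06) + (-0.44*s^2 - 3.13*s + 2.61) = -1.87*s^2 + 1.08*s + 4.67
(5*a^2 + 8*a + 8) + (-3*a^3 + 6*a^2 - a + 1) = -3*a^3 + 11*a^2 + 7*a + 9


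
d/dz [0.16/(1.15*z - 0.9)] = -0.184/(1.15*z - 0.9)^2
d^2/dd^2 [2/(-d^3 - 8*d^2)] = 4*((d + 8)*(3*d + 8) - (3*d + 16)^2)/(d^4*(d + 8)^3)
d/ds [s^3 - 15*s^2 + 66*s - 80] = 3*s^2 - 30*s + 66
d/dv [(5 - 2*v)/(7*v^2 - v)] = (14*v^2 - 70*v + 5)/(v^2*(49*v^2 - 14*v + 1))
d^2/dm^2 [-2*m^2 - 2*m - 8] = -4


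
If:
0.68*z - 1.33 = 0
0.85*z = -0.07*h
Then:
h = -23.75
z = 1.96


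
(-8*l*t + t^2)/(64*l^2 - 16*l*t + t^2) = t/(-8*l + t)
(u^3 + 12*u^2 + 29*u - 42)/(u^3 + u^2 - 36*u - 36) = (u^2 + 6*u - 7)/(u^2 - 5*u - 6)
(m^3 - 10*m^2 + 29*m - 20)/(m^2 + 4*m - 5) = (m^2 - 9*m + 20)/(m + 5)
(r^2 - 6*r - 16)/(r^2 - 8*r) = (r + 2)/r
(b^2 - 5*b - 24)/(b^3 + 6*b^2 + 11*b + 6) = (b - 8)/(b^2 + 3*b + 2)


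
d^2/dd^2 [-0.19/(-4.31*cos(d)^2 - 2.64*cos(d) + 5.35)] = (-14.117836*(1 - cos(d)^2)^2 - 6.485688*cos(d)^3 - 25.907602*cos(d)^2 + 10.287816*cos(d) + 25.528514)/(4.31*cos(d)^2 + 2.64*cos(d) - 5.35)^3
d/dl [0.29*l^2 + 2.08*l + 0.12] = 0.58*l + 2.08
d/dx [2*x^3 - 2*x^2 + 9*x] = 6*x^2 - 4*x + 9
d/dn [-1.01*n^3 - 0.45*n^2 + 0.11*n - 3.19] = -3.03*n^2 - 0.9*n + 0.11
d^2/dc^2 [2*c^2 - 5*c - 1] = 4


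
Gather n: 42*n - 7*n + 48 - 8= 35*n + 40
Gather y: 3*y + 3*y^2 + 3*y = 3*y^2 + 6*y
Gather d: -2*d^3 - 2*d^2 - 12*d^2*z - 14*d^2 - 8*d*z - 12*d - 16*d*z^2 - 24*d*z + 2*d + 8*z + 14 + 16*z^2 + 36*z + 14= -2*d^3 + d^2*(-12*z - 16) + d*(-16*z^2 - 32*z - 10) + 16*z^2 + 44*z + 28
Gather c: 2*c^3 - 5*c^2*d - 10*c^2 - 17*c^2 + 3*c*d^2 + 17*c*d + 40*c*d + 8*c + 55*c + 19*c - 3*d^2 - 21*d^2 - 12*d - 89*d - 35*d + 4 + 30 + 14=2*c^3 + c^2*(-5*d - 27) + c*(3*d^2 + 57*d + 82) - 24*d^2 - 136*d + 48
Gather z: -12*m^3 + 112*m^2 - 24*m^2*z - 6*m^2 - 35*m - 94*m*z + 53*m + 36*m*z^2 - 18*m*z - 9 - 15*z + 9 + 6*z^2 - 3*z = -12*m^3 + 106*m^2 + 18*m + z^2*(36*m + 6) + z*(-24*m^2 - 112*m - 18)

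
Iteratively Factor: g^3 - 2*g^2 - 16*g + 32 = (g + 4)*(g^2 - 6*g + 8) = (g - 4)*(g + 4)*(g - 2)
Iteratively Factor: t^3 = (t)*(t^2) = t^2*(t)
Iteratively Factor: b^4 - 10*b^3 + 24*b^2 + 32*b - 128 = (b - 4)*(b^3 - 6*b^2 + 32) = (b - 4)^2*(b^2 - 2*b - 8) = (b - 4)^3*(b + 2)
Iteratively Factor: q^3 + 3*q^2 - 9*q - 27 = (q + 3)*(q^2 - 9) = (q + 3)^2*(q - 3)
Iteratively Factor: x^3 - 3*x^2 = (x - 3)*(x^2) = x*(x - 3)*(x)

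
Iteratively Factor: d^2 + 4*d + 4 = (d + 2)*(d + 2)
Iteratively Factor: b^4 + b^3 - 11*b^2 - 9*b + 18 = (b + 3)*(b^3 - 2*b^2 - 5*b + 6) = (b + 2)*(b + 3)*(b^2 - 4*b + 3) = (b - 1)*(b + 2)*(b + 3)*(b - 3)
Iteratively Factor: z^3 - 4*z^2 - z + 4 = (z - 1)*(z^2 - 3*z - 4) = (z - 1)*(z + 1)*(z - 4)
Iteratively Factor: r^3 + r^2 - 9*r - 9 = (r - 3)*(r^2 + 4*r + 3) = (r - 3)*(r + 1)*(r + 3)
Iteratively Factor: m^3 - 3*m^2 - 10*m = (m - 5)*(m^2 + 2*m) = (m - 5)*(m + 2)*(m)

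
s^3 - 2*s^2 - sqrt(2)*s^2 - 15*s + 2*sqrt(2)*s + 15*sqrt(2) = (s - 5)*(s + 3)*(s - sqrt(2))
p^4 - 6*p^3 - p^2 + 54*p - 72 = (p - 4)*(p - 3)*(p - 2)*(p + 3)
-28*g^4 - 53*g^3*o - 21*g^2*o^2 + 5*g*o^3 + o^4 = (-4*g + o)*(g + o)^2*(7*g + o)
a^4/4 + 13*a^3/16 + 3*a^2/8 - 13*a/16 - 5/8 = (a/4 + 1/2)*(a - 1)*(a + 1)*(a + 5/4)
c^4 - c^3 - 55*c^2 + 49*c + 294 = (c - 7)*(c - 3)*(c + 2)*(c + 7)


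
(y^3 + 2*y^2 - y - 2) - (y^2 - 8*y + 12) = y^3 + y^2 + 7*y - 14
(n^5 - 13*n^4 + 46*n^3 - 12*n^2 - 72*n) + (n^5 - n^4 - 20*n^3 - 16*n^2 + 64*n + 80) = 2*n^5 - 14*n^4 + 26*n^3 - 28*n^2 - 8*n + 80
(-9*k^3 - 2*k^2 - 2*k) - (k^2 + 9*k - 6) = -9*k^3 - 3*k^2 - 11*k + 6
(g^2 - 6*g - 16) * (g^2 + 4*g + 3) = g^4 - 2*g^3 - 37*g^2 - 82*g - 48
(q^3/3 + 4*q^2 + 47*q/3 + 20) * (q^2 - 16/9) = q^5/3 + 4*q^4 + 407*q^3/27 + 116*q^2/9 - 752*q/27 - 320/9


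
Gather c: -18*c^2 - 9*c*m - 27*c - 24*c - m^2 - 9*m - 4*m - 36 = -18*c^2 + c*(-9*m - 51) - m^2 - 13*m - 36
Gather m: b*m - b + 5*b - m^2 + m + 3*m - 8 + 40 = 4*b - m^2 + m*(b + 4) + 32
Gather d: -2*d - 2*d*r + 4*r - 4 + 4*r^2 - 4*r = d*(-2*r - 2) + 4*r^2 - 4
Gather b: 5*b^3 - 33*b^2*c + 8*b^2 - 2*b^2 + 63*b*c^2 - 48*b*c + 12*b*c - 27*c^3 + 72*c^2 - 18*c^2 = 5*b^3 + b^2*(6 - 33*c) + b*(63*c^2 - 36*c) - 27*c^3 + 54*c^2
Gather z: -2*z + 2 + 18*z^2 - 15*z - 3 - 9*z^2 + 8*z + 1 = 9*z^2 - 9*z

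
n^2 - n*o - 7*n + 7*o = (n - 7)*(n - o)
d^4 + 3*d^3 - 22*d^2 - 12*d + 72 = (d - 3)*(d - 2)*(d + 2)*(d + 6)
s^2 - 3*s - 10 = (s - 5)*(s + 2)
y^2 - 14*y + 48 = (y - 8)*(y - 6)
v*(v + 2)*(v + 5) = v^3 + 7*v^2 + 10*v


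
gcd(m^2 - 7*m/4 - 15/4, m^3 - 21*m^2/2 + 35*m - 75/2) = m - 3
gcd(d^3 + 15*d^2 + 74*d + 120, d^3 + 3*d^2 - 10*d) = d + 5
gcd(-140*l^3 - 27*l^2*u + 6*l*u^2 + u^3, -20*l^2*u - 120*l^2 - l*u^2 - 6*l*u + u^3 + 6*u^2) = -20*l^2 - l*u + u^2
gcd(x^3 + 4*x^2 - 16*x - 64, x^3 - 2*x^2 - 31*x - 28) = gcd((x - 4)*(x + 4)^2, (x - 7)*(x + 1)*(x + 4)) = x + 4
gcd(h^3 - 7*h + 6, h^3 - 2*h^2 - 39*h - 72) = h + 3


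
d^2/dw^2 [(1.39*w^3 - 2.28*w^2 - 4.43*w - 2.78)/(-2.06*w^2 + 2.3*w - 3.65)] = (65.400196*w^3 + 37.937628*w^2 - 389.99451*w + 122.73706)/(8.741816*w^6 - 29.28084*w^5 + 79.15962*w^4 - 115.9292*w^3 + 140.25855*w^2 - 91.92525*w + 48.627125)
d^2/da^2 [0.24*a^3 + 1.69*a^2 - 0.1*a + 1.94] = 1.44*a + 3.38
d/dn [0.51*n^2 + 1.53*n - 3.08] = 1.02*n + 1.53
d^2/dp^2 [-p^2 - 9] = -2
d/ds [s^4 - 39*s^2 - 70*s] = 4*s^3 - 78*s - 70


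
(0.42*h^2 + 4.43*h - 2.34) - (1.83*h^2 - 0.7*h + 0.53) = -1.41*h^2 + 5.13*h - 2.87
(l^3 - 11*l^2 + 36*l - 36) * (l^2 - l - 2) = l^5 - 12*l^4 + 45*l^3 - 50*l^2 - 36*l + 72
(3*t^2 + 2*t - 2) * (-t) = -3*t^3 - 2*t^2 + 2*t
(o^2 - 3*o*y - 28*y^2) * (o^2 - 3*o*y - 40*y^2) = o^4 - 6*o^3*y - 59*o^2*y^2 + 204*o*y^3 + 1120*y^4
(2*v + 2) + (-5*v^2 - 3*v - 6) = -5*v^2 - v - 4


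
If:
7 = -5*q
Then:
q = -7/5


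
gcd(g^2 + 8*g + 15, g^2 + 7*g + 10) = g + 5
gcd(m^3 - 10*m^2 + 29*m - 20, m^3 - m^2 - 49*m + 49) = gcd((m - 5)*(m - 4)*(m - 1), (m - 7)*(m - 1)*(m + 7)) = m - 1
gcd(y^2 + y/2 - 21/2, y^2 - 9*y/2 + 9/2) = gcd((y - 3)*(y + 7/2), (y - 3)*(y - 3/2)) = y - 3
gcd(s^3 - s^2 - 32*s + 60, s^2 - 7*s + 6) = 1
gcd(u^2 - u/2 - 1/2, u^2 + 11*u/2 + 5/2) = u + 1/2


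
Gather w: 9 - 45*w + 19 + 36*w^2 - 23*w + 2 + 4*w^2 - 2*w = 40*w^2 - 70*w + 30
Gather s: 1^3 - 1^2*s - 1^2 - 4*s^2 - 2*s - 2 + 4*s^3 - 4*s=4*s^3 - 4*s^2 - 7*s - 2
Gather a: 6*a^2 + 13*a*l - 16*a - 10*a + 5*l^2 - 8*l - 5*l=6*a^2 + a*(13*l - 26) + 5*l^2 - 13*l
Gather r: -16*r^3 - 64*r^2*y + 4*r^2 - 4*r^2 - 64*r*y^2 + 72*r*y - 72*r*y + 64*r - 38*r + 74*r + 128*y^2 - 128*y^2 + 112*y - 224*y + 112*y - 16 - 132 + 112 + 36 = -16*r^3 - 64*r^2*y + r*(100 - 64*y^2)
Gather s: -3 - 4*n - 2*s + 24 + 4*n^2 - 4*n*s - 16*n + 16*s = 4*n^2 - 20*n + s*(14 - 4*n) + 21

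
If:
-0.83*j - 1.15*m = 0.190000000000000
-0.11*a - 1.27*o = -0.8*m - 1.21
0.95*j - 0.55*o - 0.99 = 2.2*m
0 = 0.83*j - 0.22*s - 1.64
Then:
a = -15.511957712272*s - 92.6843962266601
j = 0.265060240963855*s + 1.97590361445783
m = -0.191304347826087*s - 1.59130434782609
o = 1.22304871660555*s + 7.97814181627697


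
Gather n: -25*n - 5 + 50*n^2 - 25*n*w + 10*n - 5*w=50*n^2 + n*(-25*w - 15) - 5*w - 5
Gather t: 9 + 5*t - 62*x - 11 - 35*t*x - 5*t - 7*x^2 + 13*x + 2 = -35*t*x - 7*x^2 - 49*x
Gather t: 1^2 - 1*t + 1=2 - t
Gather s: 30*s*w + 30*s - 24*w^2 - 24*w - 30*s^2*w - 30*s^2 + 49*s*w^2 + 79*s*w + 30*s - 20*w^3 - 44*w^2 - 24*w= s^2*(-30*w - 30) + s*(49*w^2 + 109*w + 60) - 20*w^3 - 68*w^2 - 48*w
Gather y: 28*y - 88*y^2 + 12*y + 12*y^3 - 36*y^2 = 12*y^3 - 124*y^2 + 40*y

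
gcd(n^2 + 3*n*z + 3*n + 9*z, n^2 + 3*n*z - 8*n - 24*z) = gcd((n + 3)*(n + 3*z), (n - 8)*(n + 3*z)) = n + 3*z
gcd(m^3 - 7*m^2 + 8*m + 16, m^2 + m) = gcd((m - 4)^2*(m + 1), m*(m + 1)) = m + 1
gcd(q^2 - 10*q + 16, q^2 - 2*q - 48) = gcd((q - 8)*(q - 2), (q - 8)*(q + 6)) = q - 8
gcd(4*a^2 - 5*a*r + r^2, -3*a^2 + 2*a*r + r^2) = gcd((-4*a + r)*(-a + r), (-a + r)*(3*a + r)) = -a + r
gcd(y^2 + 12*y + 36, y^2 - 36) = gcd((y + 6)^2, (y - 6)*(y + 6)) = y + 6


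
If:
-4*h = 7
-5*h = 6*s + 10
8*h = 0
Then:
No Solution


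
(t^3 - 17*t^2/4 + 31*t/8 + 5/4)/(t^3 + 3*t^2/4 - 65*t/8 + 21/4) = (8*t^2 - 18*t - 5)/(8*t^2 + 22*t - 21)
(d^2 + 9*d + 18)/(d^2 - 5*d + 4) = (d^2 + 9*d + 18)/(d^2 - 5*d + 4)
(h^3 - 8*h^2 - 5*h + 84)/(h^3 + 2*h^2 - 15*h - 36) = (h - 7)/(h + 3)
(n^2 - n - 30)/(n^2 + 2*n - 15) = (n - 6)/(n - 3)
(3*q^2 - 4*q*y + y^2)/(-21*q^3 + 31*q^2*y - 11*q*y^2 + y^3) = 1/(-7*q + y)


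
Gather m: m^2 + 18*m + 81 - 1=m^2 + 18*m + 80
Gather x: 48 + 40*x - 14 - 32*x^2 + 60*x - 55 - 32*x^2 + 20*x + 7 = -64*x^2 + 120*x - 14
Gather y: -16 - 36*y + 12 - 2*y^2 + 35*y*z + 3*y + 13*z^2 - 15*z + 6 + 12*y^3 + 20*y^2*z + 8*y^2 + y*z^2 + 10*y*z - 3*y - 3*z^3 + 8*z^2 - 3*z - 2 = 12*y^3 + y^2*(20*z + 6) + y*(z^2 + 45*z - 36) - 3*z^3 + 21*z^2 - 18*z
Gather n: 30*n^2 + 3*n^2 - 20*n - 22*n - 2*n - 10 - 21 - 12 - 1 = 33*n^2 - 44*n - 44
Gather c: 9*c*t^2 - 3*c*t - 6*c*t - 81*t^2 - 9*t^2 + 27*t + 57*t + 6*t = c*(9*t^2 - 9*t) - 90*t^2 + 90*t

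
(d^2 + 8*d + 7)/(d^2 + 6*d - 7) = (d + 1)/(d - 1)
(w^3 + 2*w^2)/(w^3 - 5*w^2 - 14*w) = w/(w - 7)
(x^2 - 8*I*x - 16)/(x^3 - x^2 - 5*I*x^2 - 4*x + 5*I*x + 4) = (x - 4*I)/(x^2 - x*(1 + I) + I)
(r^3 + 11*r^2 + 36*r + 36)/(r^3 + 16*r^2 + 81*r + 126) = (r + 2)/(r + 7)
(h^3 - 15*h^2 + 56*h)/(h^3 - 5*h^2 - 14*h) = (h - 8)/(h + 2)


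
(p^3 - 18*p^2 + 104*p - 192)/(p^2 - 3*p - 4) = (p^2 - 14*p + 48)/(p + 1)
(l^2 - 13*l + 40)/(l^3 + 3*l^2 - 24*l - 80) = (l - 8)/(l^2 + 8*l + 16)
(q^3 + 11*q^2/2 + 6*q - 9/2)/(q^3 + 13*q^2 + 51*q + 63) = (q - 1/2)/(q + 7)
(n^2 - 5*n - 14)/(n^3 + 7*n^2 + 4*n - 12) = (n - 7)/(n^2 + 5*n - 6)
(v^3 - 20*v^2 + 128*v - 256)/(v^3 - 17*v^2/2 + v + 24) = 2*(v^2 - 12*v + 32)/(2*v^2 - v - 6)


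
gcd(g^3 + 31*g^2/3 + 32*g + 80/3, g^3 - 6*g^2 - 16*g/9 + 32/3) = g + 4/3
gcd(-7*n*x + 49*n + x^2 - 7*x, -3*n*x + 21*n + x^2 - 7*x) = x - 7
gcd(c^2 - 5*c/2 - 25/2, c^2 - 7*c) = 1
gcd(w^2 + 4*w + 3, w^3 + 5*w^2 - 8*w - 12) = w + 1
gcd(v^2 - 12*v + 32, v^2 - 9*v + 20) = v - 4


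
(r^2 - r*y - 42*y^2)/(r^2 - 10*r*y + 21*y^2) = (-r - 6*y)/(-r + 3*y)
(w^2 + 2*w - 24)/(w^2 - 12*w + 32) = (w + 6)/(w - 8)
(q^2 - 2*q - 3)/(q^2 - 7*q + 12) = (q + 1)/(q - 4)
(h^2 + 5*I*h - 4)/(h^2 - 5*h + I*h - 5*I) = (h + 4*I)/(h - 5)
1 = 1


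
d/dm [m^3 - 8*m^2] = m*(3*m - 16)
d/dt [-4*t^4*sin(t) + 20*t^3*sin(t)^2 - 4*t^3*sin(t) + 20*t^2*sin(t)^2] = 4*t*(-t^3*cos(t) - 4*t^2*sin(t) + 5*t^2*sin(2*t) - t^2*cos(t) + 15*t*sin(t)^2 - 3*t*sin(t) + 5*t*sin(2*t) + 10*sin(t)^2)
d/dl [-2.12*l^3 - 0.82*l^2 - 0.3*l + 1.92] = -6.36*l^2 - 1.64*l - 0.3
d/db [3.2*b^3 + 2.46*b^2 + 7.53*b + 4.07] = 9.6*b^2 + 4.92*b + 7.53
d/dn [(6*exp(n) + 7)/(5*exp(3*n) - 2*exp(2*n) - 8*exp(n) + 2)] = (-60*exp(3*n) - 93*exp(2*n) + 28*exp(n) + 68)*exp(n)/(25*exp(6*n) - 20*exp(5*n) - 76*exp(4*n) + 52*exp(3*n) + 56*exp(2*n) - 32*exp(n) + 4)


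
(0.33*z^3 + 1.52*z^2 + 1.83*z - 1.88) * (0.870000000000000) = 0.2871*z^3 + 1.3224*z^2 + 1.5921*z - 1.6356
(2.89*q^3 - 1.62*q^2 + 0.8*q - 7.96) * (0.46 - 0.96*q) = -2.7744*q^4 + 2.8846*q^3 - 1.5132*q^2 + 8.0096*q - 3.6616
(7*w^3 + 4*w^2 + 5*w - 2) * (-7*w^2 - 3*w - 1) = -49*w^5 - 49*w^4 - 54*w^3 - 5*w^2 + w + 2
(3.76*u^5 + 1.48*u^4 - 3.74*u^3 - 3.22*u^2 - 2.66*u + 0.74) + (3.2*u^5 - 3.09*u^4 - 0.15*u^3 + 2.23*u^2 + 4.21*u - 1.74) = 6.96*u^5 - 1.61*u^4 - 3.89*u^3 - 0.99*u^2 + 1.55*u - 1.0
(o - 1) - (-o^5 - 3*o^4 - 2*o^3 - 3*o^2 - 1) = o^5 + 3*o^4 + 2*o^3 + 3*o^2 + o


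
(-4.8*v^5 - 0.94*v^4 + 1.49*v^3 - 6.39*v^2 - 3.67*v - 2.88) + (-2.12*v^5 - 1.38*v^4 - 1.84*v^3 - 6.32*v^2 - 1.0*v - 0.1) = -6.92*v^5 - 2.32*v^4 - 0.35*v^3 - 12.71*v^2 - 4.67*v - 2.98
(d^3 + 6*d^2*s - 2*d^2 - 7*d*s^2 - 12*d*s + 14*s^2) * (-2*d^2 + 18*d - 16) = -2*d^5 - 12*d^4*s + 22*d^4 + 14*d^3*s^2 + 132*d^3*s - 52*d^3 - 154*d^2*s^2 - 312*d^2*s + 32*d^2 + 364*d*s^2 + 192*d*s - 224*s^2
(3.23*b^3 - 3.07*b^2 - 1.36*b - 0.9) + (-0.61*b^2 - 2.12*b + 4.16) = 3.23*b^3 - 3.68*b^2 - 3.48*b + 3.26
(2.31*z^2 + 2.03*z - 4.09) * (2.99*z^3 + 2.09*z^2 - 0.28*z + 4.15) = 6.9069*z^5 + 10.8976*z^4 - 8.6332*z^3 + 0.470000000000001*z^2 + 9.5697*z - 16.9735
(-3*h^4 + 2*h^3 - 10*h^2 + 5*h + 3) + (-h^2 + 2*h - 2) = -3*h^4 + 2*h^3 - 11*h^2 + 7*h + 1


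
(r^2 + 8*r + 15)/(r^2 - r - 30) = (r + 3)/(r - 6)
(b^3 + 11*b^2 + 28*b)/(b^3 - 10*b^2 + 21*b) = (b^2 + 11*b + 28)/(b^2 - 10*b + 21)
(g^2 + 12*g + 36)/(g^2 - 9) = (g^2 + 12*g + 36)/(g^2 - 9)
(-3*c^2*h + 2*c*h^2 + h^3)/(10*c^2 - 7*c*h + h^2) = h*(-3*c^2 + 2*c*h + h^2)/(10*c^2 - 7*c*h + h^2)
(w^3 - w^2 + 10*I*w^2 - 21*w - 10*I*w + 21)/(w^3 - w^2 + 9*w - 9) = (w + 7*I)/(w - 3*I)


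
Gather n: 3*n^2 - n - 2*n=3*n^2 - 3*n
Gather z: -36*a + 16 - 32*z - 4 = -36*a - 32*z + 12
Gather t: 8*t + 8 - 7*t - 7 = t + 1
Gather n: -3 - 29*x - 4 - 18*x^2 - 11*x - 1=-18*x^2 - 40*x - 8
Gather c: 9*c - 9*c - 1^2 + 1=0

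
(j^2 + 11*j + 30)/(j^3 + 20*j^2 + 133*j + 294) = (j + 5)/(j^2 + 14*j + 49)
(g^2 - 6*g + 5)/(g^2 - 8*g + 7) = (g - 5)/(g - 7)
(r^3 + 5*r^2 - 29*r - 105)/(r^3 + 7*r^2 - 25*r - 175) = (r + 3)/(r + 5)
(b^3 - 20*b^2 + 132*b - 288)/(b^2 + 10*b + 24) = (b^3 - 20*b^2 + 132*b - 288)/(b^2 + 10*b + 24)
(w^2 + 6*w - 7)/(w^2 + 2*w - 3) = (w + 7)/(w + 3)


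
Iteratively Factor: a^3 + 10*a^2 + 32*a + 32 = (a + 2)*(a^2 + 8*a + 16) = (a + 2)*(a + 4)*(a + 4)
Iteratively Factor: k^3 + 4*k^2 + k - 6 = (k - 1)*(k^2 + 5*k + 6) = (k - 1)*(k + 3)*(k + 2)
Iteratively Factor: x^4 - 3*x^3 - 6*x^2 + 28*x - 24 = (x - 2)*(x^3 - x^2 - 8*x + 12) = (x - 2)^2*(x^2 + x - 6) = (x - 2)^2*(x + 3)*(x - 2)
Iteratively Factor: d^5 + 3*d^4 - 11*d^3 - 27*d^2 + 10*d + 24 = (d + 1)*(d^4 + 2*d^3 - 13*d^2 - 14*d + 24) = (d + 1)*(d + 4)*(d^3 - 2*d^2 - 5*d + 6) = (d - 1)*(d + 1)*(d + 4)*(d^2 - d - 6) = (d - 3)*(d - 1)*(d + 1)*(d + 4)*(d + 2)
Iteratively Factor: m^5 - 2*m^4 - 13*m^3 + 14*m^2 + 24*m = (m)*(m^4 - 2*m^3 - 13*m^2 + 14*m + 24) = m*(m + 1)*(m^3 - 3*m^2 - 10*m + 24) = m*(m + 1)*(m + 3)*(m^2 - 6*m + 8) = m*(m - 4)*(m + 1)*(m + 3)*(m - 2)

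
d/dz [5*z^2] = 10*z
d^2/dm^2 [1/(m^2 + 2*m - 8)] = 2*(-m^2 - 2*m + 4*(m + 1)^2 + 8)/(m^2 + 2*m - 8)^3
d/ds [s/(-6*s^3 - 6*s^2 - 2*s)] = 3*(2*s + 1)/(2*(3*s^2 + 3*s + 1)^2)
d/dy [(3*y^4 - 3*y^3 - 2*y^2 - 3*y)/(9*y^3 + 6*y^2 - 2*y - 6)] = (27*y^6 + 36*y^5 - 18*y^4 - 6*y^3 + 76*y^2 + 24*y + 18)/(81*y^6 + 108*y^5 - 132*y^3 - 68*y^2 + 24*y + 36)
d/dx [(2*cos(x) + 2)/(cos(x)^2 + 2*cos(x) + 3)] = 2*(-sin(x)^2 + 2*cos(x))*sin(x)/(cos(x)^2 + 2*cos(x) + 3)^2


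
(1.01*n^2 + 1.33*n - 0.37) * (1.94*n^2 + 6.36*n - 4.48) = 1.9594*n^4 + 9.0038*n^3 + 3.2162*n^2 - 8.3116*n + 1.6576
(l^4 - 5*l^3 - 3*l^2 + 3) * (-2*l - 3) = -2*l^5 + 7*l^4 + 21*l^3 + 9*l^2 - 6*l - 9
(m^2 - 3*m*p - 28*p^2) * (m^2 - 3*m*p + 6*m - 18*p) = m^4 - 6*m^3*p + 6*m^3 - 19*m^2*p^2 - 36*m^2*p + 84*m*p^3 - 114*m*p^2 + 504*p^3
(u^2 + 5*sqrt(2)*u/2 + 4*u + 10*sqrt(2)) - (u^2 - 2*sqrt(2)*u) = 4*u + 9*sqrt(2)*u/2 + 10*sqrt(2)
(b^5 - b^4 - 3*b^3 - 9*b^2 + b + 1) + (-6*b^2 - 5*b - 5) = b^5 - b^4 - 3*b^3 - 15*b^2 - 4*b - 4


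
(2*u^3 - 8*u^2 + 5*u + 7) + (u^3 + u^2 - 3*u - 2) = 3*u^3 - 7*u^2 + 2*u + 5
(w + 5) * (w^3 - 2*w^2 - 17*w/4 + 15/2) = w^4 + 3*w^3 - 57*w^2/4 - 55*w/4 + 75/2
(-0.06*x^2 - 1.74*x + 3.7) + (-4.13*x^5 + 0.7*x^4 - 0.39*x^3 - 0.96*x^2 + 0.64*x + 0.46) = -4.13*x^5 + 0.7*x^4 - 0.39*x^3 - 1.02*x^2 - 1.1*x + 4.16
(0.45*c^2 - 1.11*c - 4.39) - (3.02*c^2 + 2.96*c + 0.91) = -2.57*c^2 - 4.07*c - 5.3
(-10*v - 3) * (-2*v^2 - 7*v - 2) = 20*v^3 + 76*v^2 + 41*v + 6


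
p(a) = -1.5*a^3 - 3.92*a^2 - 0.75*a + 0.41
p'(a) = -4.5*a^2 - 7.84*a - 0.75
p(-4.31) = 50.92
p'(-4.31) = -50.55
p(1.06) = -6.58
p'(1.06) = -14.12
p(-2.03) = -1.67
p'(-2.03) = -3.38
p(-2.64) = 2.67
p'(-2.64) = -11.42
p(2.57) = -52.87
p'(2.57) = -50.62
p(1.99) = -28.43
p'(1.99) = -34.17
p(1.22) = -9.06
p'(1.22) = -17.01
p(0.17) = 0.16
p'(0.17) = -2.21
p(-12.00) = 2036.93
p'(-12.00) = -554.67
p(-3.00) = 7.88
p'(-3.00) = -17.73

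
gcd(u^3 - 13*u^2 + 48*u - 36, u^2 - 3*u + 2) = u - 1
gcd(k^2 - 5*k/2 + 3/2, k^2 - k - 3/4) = k - 3/2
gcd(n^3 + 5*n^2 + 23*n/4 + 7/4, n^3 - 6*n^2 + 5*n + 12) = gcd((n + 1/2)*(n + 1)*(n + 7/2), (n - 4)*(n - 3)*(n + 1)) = n + 1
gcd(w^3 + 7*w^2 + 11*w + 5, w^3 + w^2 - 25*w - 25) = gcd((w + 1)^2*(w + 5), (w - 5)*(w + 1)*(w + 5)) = w^2 + 6*w + 5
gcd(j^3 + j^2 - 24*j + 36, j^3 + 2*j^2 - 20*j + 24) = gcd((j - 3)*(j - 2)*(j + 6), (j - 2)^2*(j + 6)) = j^2 + 4*j - 12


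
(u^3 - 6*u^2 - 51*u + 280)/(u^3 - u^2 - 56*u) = (u - 5)/u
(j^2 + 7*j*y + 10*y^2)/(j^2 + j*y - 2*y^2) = (-j - 5*y)/(-j + y)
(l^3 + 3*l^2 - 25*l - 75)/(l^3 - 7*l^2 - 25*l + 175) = (l + 3)/(l - 7)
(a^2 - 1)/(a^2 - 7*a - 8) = (a - 1)/(a - 8)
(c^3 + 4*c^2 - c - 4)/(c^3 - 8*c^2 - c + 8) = (c + 4)/(c - 8)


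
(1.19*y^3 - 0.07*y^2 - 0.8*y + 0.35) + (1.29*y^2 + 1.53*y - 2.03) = 1.19*y^3 + 1.22*y^2 + 0.73*y - 1.68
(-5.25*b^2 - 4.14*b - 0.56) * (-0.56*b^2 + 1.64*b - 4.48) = 2.94*b^4 - 6.2916*b^3 + 17.044*b^2 + 17.6288*b + 2.5088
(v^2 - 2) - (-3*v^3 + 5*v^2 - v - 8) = 3*v^3 - 4*v^2 + v + 6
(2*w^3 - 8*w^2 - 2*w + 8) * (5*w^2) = 10*w^5 - 40*w^4 - 10*w^3 + 40*w^2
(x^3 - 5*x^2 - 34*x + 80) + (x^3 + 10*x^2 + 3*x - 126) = 2*x^3 + 5*x^2 - 31*x - 46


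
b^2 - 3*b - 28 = (b - 7)*(b + 4)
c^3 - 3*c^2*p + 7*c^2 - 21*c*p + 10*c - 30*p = (c + 2)*(c + 5)*(c - 3*p)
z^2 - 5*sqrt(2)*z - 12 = (z - 6*sqrt(2))*(z + sqrt(2))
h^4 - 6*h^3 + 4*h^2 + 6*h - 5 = (h - 5)*(h - 1)^2*(h + 1)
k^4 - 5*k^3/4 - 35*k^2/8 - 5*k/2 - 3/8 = (k - 3)*(k + 1/4)*(k + 1/2)*(k + 1)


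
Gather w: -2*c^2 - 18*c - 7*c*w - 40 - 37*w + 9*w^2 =-2*c^2 - 18*c + 9*w^2 + w*(-7*c - 37) - 40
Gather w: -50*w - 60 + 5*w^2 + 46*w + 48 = 5*w^2 - 4*w - 12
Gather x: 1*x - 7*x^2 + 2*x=-7*x^2 + 3*x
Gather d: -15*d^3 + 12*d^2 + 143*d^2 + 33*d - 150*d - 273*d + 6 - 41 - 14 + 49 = -15*d^3 + 155*d^2 - 390*d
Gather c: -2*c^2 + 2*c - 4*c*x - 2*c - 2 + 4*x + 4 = -2*c^2 - 4*c*x + 4*x + 2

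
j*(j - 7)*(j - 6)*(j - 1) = j^4 - 14*j^3 + 55*j^2 - 42*j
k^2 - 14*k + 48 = (k - 8)*(k - 6)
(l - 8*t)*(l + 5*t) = l^2 - 3*l*t - 40*t^2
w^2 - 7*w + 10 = (w - 5)*(w - 2)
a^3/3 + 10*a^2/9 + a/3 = a*(a/3 + 1)*(a + 1/3)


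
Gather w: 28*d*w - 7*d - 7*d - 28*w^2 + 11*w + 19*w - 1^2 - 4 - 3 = -14*d - 28*w^2 + w*(28*d + 30) - 8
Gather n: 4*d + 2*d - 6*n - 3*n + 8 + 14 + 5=6*d - 9*n + 27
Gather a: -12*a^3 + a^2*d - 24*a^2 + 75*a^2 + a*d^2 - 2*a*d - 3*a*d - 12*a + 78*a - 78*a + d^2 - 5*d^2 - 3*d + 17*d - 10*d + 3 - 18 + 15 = -12*a^3 + a^2*(d + 51) + a*(d^2 - 5*d - 12) - 4*d^2 + 4*d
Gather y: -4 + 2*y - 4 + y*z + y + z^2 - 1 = y*(z + 3) + z^2 - 9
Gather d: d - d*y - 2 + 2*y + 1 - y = d*(1 - y) + y - 1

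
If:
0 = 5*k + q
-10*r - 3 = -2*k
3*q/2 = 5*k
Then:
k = 0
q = 0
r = -3/10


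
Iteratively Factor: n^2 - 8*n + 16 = (n - 4)*(n - 4)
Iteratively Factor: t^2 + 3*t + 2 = (t + 2)*(t + 1)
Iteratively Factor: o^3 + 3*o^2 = (o + 3)*(o^2) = o*(o + 3)*(o)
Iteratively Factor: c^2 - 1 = (c - 1)*(c + 1)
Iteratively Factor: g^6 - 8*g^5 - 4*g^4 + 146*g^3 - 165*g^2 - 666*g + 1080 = (g - 4)*(g^5 - 4*g^4 - 20*g^3 + 66*g^2 + 99*g - 270) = (g - 4)*(g - 3)*(g^4 - g^3 - 23*g^2 - 3*g + 90) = (g - 4)*(g - 3)*(g + 3)*(g^3 - 4*g^2 - 11*g + 30) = (g - 5)*(g - 4)*(g - 3)*(g + 3)*(g^2 + g - 6) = (g - 5)*(g - 4)*(g - 3)*(g - 2)*(g + 3)*(g + 3)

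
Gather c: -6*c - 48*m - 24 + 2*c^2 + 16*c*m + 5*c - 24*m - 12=2*c^2 + c*(16*m - 1) - 72*m - 36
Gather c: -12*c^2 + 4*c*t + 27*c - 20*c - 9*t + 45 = -12*c^2 + c*(4*t + 7) - 9*t + 45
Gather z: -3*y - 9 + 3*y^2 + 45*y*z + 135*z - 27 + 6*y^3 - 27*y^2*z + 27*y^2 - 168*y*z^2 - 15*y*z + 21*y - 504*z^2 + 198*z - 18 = 6*y^3 + 30*y^2 + 18*y + z^2*(-168*y - 504) + z*(-27*y^2 + 30*y + 333) - 54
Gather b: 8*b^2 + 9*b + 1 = 8*b^2 + 9*b + 1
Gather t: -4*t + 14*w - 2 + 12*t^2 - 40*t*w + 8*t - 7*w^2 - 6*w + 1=12*t^2 + t*(4 - 40*w) - 7*w^2 + 8*w - 1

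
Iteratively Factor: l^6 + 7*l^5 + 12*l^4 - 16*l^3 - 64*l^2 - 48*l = (l - 2)*(l^5 + 9*l^4 + 30*l^3 + 44*l^2 + 24*l) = (l - 2)*(l + 2)*(l^4 + 7*l^3 + 16*l^2 + 12*l) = (l - 2)*(l + 2)*(l + 3)*(l^3 + 4*l^2 + 4*l) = (l - 2)*(l + 2)^2*(l + 3)*(l^2 + 2*l) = (l - 2)*(l + 2)^3*(l + 3)*(l)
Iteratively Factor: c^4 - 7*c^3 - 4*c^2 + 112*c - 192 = (c - 4)*(c^3 - 3*c^2 - 16*c + 48) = (c - 4)^2*(c^2 + c - 12) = (c - 4)^2*(c + 4)*(c - 3)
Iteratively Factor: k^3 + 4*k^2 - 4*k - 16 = (k + 2)*(k^2 + 2*k - 8) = (k - 2)*(k + 2)*(k + 4)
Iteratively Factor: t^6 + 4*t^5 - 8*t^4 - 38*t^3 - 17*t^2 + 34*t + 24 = (t + 1)*(t^5 + 3*t^4 - 11*t^3 - 27*t^2 + 10*t + 24) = (t + 1)*(t + 2)*(t^4 + t^3 - 13*t^2 - t + 12) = (t + 1)^2*(t + 2)*(t^3 - 13*t + 12) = (t + 1)^2*(t + 2)*(t + 4)*(t^2 - 4*t + 3) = (t - 3)*(t + 1)^2*(t + 2)*(t + 4)*(t - 1)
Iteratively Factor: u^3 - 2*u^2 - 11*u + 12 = (u - 1)*(u^2 - u - 12) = (u - 4)*(u - 1)*(u + 3)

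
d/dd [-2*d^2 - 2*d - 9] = -4*d - 2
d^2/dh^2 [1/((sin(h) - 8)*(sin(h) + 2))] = (-4*sin(h)^4 + 18*sin(h)^3 - 94*sin(h)^2 + 60*sin(h) + 104)/((sin(h) - 8)^3*(sin(h) + 2)^3)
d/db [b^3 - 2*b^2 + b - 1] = 3*b^2 - 4*b + 1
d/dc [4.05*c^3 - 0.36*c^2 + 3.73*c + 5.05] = 12.15*c^2 - 0.72*c + 3.73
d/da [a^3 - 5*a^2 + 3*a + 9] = 3*a^2 - 10*a + 3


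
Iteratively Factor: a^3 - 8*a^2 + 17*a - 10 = (a - 5)*(a^2 - 3*a + 2) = (a - 5)*(a - 2)*(a - 1)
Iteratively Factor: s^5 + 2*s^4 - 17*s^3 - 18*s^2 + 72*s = (s - 3)*(s^4 + 5*s^3 - 2*s^2 - 24*s) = (s - 3)*(s + 3)*(s^3 + 2*s^2 - 8*s) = s*(s - 3)*(s + 3)*(s^2 + 2*s - 8) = s*(s - 3)*(s - 2)*(s + 3)*(s + 4)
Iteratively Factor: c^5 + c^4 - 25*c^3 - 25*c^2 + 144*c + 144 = (c - 4)*(c^4 + 5*c^3 - 5*c^2 - 45*c - 36) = (c - 4)*(c + 3)*(c^3 + 2*c^2 - 11*c - 12) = (c - 4)*(c + 1)*(c + 3)*(c^2 + c - 12) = (c - 4)*(c - 3)*(c + 1)*(c + 3)*(c + 4)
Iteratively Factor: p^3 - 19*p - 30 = (p + 2)*(p^2 - 2*p - 15) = (p + 2)*(p + 3)*(p - 5)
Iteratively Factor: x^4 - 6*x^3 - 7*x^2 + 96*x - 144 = (x - 3)*(x^3 - 3*x^2 - 16*x + 48) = (x - 3)*(x + 4)*(x^2 - 7*x + 12) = (x - 4)*(x - 3)*(x + 4)*(x - 3)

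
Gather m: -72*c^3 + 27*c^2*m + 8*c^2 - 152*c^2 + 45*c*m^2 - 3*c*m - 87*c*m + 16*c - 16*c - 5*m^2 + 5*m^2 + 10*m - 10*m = -72*c^3 - 144*c^2 + 45*c*m^2 + m*(27*c^2 - 90*c)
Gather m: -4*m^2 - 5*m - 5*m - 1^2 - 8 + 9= -4*m^2 - 10*m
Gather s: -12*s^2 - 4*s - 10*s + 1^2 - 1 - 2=-12*s^2 - 14*s - 2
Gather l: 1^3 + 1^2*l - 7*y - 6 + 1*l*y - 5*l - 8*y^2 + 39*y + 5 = l*(y - 4) - 8*y^2 + 32*y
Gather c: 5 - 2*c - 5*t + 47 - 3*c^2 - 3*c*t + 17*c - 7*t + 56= -3*c^2 + c*(15 - 3*t) - 12*t + 108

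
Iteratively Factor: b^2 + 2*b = (b)*(b + 2)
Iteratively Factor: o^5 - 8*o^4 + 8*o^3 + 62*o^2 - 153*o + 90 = (o + 3)*(o^4 - 11*o^3 + 41*o^2 - 61*o + 30) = (o - 2)*(o + 3)*(o^3 - 9*o^2 + 23*o - 15) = (o - 2)*(o - 1)*(o + 3)*(o^2 - 8*o + 15) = (o - 5)*(o - 2)*(o - 1)*(o + 3)*(o - 3)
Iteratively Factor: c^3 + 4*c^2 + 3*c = (c + 1)*(c^2 + 3*c) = (c + 1)*(c + 3)*(c)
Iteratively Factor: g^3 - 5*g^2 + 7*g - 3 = (g - 3)*(g^2 - 2*g + 1) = (g - 3)*(g - 1)*(g - 1)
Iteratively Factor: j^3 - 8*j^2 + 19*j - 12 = (j - 4)*(j^2 - 4*j + 3) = (j - 4)*(j - 1)*(j - 3)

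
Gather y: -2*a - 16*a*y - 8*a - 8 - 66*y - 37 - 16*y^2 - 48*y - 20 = -10*a - 16*y^2 + y*(-16*a - 114) - 65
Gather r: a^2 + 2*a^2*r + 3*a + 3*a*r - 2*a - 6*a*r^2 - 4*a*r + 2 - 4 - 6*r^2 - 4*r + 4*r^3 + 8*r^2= a^2 + a + 4*r^3 + r^2*(2 - 6*a) + r*(2*a^2 - a - 4) - 2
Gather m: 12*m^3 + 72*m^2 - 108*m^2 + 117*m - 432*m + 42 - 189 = 12*m^3 - 36*m^2 - 315*m - 147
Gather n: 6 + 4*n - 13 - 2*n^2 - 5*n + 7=-2*n^2 - n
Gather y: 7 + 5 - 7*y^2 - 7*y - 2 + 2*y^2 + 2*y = -5*y^2 - 5*y + 10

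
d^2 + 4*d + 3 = (d + 1)*(d + 3)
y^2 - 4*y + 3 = (y - 3)*(y - 1)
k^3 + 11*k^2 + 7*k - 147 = (k - 3)*(k + 7)^2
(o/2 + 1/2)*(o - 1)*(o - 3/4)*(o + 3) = o^4/2 + 9*o^3/8 - 13*o^2/8 - 9*o/8 + 9/8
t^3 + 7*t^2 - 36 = (t - 2)*(t + 3)*(t + 6)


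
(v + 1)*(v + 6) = v^2 + 7*v + 6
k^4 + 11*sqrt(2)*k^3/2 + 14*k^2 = k^2*(k + 2*sqrt(2))*(k + 7*sqrt(2)/2)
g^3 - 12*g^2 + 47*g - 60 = (g - 5)*(g - 4)*(g - 3)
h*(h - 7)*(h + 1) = h^3 - 6*h^2 - 7*h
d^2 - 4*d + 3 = (d - 3)*(d - 1)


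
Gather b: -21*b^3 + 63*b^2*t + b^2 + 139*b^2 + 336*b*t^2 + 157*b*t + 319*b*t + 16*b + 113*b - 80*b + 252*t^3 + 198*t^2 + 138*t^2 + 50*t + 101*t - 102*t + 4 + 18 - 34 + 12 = -21*b^3 + b^2*(63*t + 140) + b*(336*t^2 + 476*t + 49) + 252*t^3 + 336*t^2 + 49*t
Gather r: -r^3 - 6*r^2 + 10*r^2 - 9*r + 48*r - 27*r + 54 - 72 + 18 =-r^3 + 4*r^2 + 12*r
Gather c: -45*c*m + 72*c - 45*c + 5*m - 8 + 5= c*(27 - 45*m) + 5*m - 3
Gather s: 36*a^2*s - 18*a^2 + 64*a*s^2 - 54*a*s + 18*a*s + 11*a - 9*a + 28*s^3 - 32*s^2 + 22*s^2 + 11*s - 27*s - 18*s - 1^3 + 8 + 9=-18*a^2 + 2*a + 28*s^3 + s^2*(64*a - 10) + s*(36*a^2 - 36*a - 34) + 16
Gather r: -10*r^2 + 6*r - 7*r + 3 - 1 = -10*r^2 - r + 2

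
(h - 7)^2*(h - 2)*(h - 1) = h^4 - 17*h^3 + 93*h^2 - 175*h + 98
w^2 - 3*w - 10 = (w - 5)*(w + 2)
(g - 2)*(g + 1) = g^2 - g - 2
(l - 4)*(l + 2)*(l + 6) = l^3 + 4*l^2 - 20*l - 48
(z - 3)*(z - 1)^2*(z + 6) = z^4 + z^3 - 23*z^2 + 39*z - 18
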